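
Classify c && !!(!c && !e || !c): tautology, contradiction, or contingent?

contradiction

c && !!(!c && !e || !c)
= c && !!!c
= c && !c
= false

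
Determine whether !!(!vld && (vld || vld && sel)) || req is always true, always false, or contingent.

contingent

!!(!vld && (vld || vld && sel)) || req
= !!(!vld && vld) || req   [absorption]
= !vld && vld || req   [double negation]
= req   [complement / identity]
This depends on req, so it is not a constant.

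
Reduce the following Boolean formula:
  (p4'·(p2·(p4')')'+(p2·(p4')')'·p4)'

p2·p4

(p4'·(p2·(p4')')'+(p2·(p4')')'·p4)'
= ((p2·(p4')')')'   — distribution
= ((p2·p4)')'   — double negation
= p2·p4   — double negation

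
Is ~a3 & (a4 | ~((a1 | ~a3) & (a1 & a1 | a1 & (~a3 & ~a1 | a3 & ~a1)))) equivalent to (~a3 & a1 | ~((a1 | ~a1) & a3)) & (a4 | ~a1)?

E1: ~a3 & (a4 | ~((a1 | ~a3) & (a1 & a1 | a1 & (~a3 & ~a1 | a3 & ~a1))))
    = ~a3 & (a4 | ~((a1 | ~a3) & (a1 & a1 | a1 & ~a1)))   [distribution]
    = ~a3 & (a4 | ~((a1 | ~a3) & a1))   [distribution]
    = ~a3 & (a4 | ~a1)   [absorption]
E2: (~a3 & a1 | ~((a1 | ~a1) & a3)) & (a4 | ~a1)
    = (~a3 & a1 | ~a3) & (a4 | ~a1)   [complement / identity]
    = ~a3 & (a4 | ~a1)   [absorption]
Both reduce to ~a3 & (a4 | ~a1), so they are equivalent.

Yes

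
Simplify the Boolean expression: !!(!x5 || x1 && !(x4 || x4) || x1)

!x5 || x1

!!(!x5 || x1 && !(x4 || x4) || x1)
= !x5 || x1 && !(x4 || x4) || x1
= !x5 || x1 && !x4 || x1
= !x5 || x1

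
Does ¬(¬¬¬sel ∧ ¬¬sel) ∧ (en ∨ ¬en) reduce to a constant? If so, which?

¬(¬¬¬sel ∧ ¬¬sel) ∧ (en ∨ ¬en)
= ¬(¬sel ∧ ¬¬sel) ∧ (en ∨ ¬en)   [double negation]
= (sel ∨ ¬sel) ∧ (en ∨ ¬en)   [De Morgan]
= sel ∨ ¬sel   [complement / identity]
= True   [complement]

yes, True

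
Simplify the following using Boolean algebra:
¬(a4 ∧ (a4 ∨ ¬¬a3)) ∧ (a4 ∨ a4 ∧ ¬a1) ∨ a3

¬(a4 ∧ (a4 ∨ ¬¬a3)) ∧ (a4 ∨ a4 ∧ ¬a1) ∨ a3
= ¬(a4 ∧ (a4 ∨ a3)) ∧ (a4 ∨ a4 ∧ ¬a1) ∨ a3   [double negation]
= ¬a4 ∧ (a4 ∨ a4 ∧ ¬a1) ∨ a3   [absorption]
= ¬a4 ∧ a4 ∨ a3   [absorption]
= a3   [complement / identity]

a3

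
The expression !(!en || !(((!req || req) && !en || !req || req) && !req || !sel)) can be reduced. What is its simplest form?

!(!en || !(((!req || req) && !en || !req || req) && !req || !sel))
= !(!en || !((!req || req) && !req || !sel))   [absorption]
= !(!en || !(!req || !sel))   [complement / identity]
= en && (!req || !sel)   [De Morgan]

en && (!req || !sel)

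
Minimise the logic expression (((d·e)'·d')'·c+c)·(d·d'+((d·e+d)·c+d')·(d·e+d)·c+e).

(((d·e)'·d')'·c+c)·(d·d'+((d·e+d)·c+d')·(d·e+d)·c+e)
= ((d·e+d)·c+c)·(d·d'+((d·e+d)·c+d')·(d·e+d)·c+e)   (De Morgan)
= ((d·e+d)·c+c)·(((d·e+d)·c+d')·(d·e+d)·c+e)   (complement / identity)
= ((d·e+d)·c+c)·((d·e+d)·c+e)   (absorption)
= (d·e+d)·c+c·e   (distribution)
= d·c+c·e   (absorption)
= c·(d+e)   (distribution)

c·(d+e)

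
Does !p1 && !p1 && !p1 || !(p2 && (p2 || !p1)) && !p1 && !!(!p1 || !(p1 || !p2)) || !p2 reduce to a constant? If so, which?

no

!p1 && !p1 && !p1 || !(p2 && (p2 || !p1)) && !p1 && !!(!p1 || !(p1 || !p2)) || !p2
= !p1 && !p1 && !p1 || !(p2 && (p2 || !p1)) && !p1 && !(p1 && (p1 || !p2)) || !p2   (De Morgan)
= !p1 && !p1 && !p1 || !(p2 && (p2 || !p1)) && !p1 && !p1 || !p2   (absorption)
= !p1 && !p1 && (!p1 || !(p2 && (p2 || !p1))) || !p2   (distribution)
= !p1 && !p1 && (!p1 || !p2) || !p2   (absorption)
= !p1 && (!p1 || !p2) || !p2   (idempotence)
= !p1 || !p2   (absorption)
This depends on p1, p2, so it is not a constant.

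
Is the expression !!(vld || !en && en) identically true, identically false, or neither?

!!(vld || !en && en)
= !!vld   [complement / identity]
= vld   [double negation]
This depends on vld, so it is not a constant.

neither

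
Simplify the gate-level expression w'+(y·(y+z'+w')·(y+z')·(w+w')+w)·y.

w'+y

w'+(y·(y+z'+w')·(y+z')·(w+w')+w)·y
= w'+(y·(y+z'+w')·(y+z')+w)·y   [complement / identity]
= w'+(y·(y+z')+w)·y   [absorption]
= w'+(y+w)·y   [absorption]
= w'+y   [absorption]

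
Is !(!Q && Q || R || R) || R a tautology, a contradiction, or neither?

tautology

!(!Q && Q || R || R) || R
= !(R || R) || R
= !R || R
= true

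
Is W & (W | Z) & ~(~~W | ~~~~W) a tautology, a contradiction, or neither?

contradiction

W & (W | Z) & ~(~~W | ~~~~W)
= W & (W | Z) & ~(~~W | ~~W)   — double negation
= W & (W | Z) & ~~~W   — idempotence
= W & (W | Z) & ~W   — double negation
= W & ~W   — absorption
= 0   — complement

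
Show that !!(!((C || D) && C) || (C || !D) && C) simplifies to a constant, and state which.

!!(!((C || D) && C) || (C || !D) && C)
= !((C || D) && C) || (C || !D) && C
= !C || (C || !D) && C
= !C || C
= true

true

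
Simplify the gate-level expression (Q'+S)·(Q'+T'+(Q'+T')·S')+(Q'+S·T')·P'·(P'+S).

(Q'+S)·(Q'+T'+(Q'+T')·S')+(Q'+S·T')·P'·(P'+S)
= (Q'+S)·(Q'+T')+(Q'+S·T')·P'·(P'+S)
= Q'+S·T'+(Q'+S·T')·P'·(P'+S)
= Q'+S·T'+(Q'+S·T')·P'
= Q'+S·T'

Q'+S·T'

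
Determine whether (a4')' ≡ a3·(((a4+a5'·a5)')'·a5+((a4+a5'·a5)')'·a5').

No

E1: (a4')'
    = a4   (double negation)
E2: a3·(((a4+a5'·a5)')'·a5+((a4+a5'·a5)')'·a5')
    = a3·((a4+a5'·a5)')'   (distribution)
    = a3·(a4')'   (complement / identity)
    = a3·a4   (double negation)
These differ: at a3=0, a4=1, a5=0, E1 = 1 but E2 = 0.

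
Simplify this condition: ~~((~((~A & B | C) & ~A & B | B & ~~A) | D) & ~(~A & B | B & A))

~~((~((~A & B | C) & ~A & B | B & ~~A) | D) & ~(~A & B | B & A))
= ~~((~((~A & B | C) & ~A & B | B & A) | D) & ~(~A & B | B & A))
= ~~((~(~A & B | B & A) | D) & ~(~A & B | B & A))
= ~~~(~A & B | B & A)
= ~~~B
= ~B

~B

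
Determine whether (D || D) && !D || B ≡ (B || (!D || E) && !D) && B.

Yes

E1: (D || D) && !D || B
    = D && !D || B   (idempotence)
    = B   (complement / identity)
E2: (B || (!D || E) && !D) && B
    = (B || !D) && B   (absorption)
    = B   (absorption)
Both reduce to B, so they are equivalent.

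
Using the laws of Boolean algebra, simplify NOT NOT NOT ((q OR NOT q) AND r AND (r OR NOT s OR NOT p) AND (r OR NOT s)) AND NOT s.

NOT NOT NOT ((q OR NOT q) AND r AND (r OR NOT s OR NOT p) AND (r OR NOT s)) AND NOT s
= NOT NOT NOT (r AND (r OR NOT s OR NOT p) AND (r OR NOT s)) AND NOT s
= NOT (r AND (r OR NOT s OR NOT p) AND (r OR NOT s)) AND NOT s
= NOT (r AND (r OR NOT s)) AND NOT s
= NOT r AND NOT s

NOT r AND NOT s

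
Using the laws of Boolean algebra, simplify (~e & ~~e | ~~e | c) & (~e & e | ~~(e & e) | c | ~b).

(~e & ~~e | ~~e | c) & (~e & e | ~~(e & e) | c | ~b)
= (~e & e | ~~e | c) & (~e & e | ~~(e & e) | c | ~b)
= (~e & e | ~~e | c) & (~e & e | ~~e | c | ~b)
= ~e & e | ~~e | c
= ~~e | c
= e | c

e | c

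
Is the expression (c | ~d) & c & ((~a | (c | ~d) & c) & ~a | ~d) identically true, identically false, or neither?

(c | ~d) & c & ((~a | (c | ~d) & c) & ~a | ~d)
= c & ((~a | (c | ~d) & c) & ~a | ~d)   [absorption]
= c & ((~a | c) & ~a | ~d)   [absorption]
= c & (~a | ~d)   [absorption]
This depends on a, c, d, so it is not a constant.

neither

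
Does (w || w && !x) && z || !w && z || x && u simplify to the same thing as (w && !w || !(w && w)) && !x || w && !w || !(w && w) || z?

E1: (w || w && !x) && z || !w && z || x && u
    = w && z || !w && z || x && u
    = z || x && u
E2: (w && !w || !(w && w)) && !x || w && !w || !(w && w) || z
    = w && !w || !(w && w) || z
    = w && !w || !w || z
    = !w || z
These differ: at u=0, w=0, x=0, z=0, E1 = 0 but E2 = 1.

No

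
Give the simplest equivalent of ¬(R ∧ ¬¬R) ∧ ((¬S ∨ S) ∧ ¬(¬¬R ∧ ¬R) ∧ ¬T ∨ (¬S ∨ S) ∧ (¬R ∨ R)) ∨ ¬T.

¬(R ∧ ¬¬R) ∧ ((¬S ∨ S) ∧ ¬(¬¬R ∧ ¬R) ∧ ¬T ∨ (¬S ∨ S) ∧ (¬R ∨ R)) ∨ ¬T
= ¬(R ∧ ¬¬R) ∧ ((¬S ∨ S) ∧ (¬R ∨ R) ∧ ¬T ∨ (¬S ∨ S) ∧ (¬R ∨ R)) ∨ ¬T   [De Morgan]
= ¬(R ∧ ¬¬R) ∧ (¬S ∨ S) ∧ (¬R ∨ R) ∨ ¬T   [absorption]
= ¬(R ∧ R) ∧ (¬S ∨ S) ∧ (¬R ∨ R) ∨ ¬T   [double negation]
= ¬R ∧ (¬S ∨ S) ∧ (¬R ∨ R) ∨ ¬T   [idempotence]
= ¬R ∧ (¬S ∨ S) ∨ ¬T   [complement / identity]
= ¬R ∨ ¬T   [complement / identity]

¬R ∨ ¬T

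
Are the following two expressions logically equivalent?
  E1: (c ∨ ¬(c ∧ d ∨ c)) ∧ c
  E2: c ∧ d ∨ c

Yes

E1: (c ∨ ¬(c ∧ d ∨ c)) ∧ c
    = (c ∨ ¬c) ∧ c   [absorption]
    = c   [complement / identity]
E2: c ∧ d ∨ c
    = c   [absorption]
Both reduce to c, so they are equivalent.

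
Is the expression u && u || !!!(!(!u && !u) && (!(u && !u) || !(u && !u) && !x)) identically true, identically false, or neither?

u && u || !!!(!(!u && !u) && (!(u && !u) || !(u && !u) && !x))
= u && u || !!!(!(!u && !u) && !(u && !u))   — absorption
= u || !!!(!(!u && !u) && !(u && !u))   — idempotence
= u || !!(!u && !u || u && !u)   — De Morgan
= u || !!!u   — distribution
= u || !u   — double negation
= true   — complement

identically true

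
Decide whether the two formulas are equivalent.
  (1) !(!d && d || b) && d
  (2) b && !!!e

No

E1: !(!d && d || b) && d
    = !b && d   (complement / identity)
E2: b && !!!e
    = b && !e   (double negation)
These differ: at b=1, d=1, e=0, E1 = 0 but E2 = 1.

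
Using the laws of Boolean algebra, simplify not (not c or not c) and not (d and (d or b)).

not (not c or not c) and not (d and (d or b))
= not (not c or not c) and not d   [absorption]
= c and c and not d   [De Morgan]
= c and not d   [idempotence]

c and not d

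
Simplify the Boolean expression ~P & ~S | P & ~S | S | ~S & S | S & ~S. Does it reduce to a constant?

1

~P & ~S | P & ~S | S | ~S & S | S & ~S
= ~P & ~S | P & ~S | S | ~S & S   [complement / identity]
= ~P & ~S | P & ~S | S   [complement / identity]
= ~S | S   [distribution]
= 1   [complement]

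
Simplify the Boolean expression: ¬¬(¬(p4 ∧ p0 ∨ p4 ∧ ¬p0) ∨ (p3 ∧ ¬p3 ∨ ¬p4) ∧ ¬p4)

¬p4

¬¬(¬(p4 ∧ p0 ∨ p4 ∧ ¬p0) ∨ (p3 ∧ ¬p3 ∨ ¬p4) ∧ ¬p4)
= ¬(p4 ∧ p0 ∨ p4 ∧ ¬p0) ∨ (p3 ∧ ¬p3 ∨ ¬p4) ∧ ¬p4   (double negation)
= ¬(p4 ∧ p0 ∨ p4 ∧ ¬p0) ∨ ¬p4 ∧ ¬p4   (complement / identity)
= ¬(p4 ∧ p0 ∨ p4 ∧ ¬p0) ∨ ¬p4   (idempotence)
= ¬p4 ∨ ¬p4   (distribution)
= ¬p4   (idempotence)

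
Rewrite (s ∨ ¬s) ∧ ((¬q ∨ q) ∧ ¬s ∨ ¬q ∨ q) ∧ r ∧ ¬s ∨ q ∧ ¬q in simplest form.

r ∧ ¬s

(s ∨ ¬s) ∧ ((¬q ∨ q) ∧ ¬s ∨ ¬q ∨ q) ∧ r ∧ ¬s ∨ q ∧ ¬q
= ((¬q ∨ q) ∧ ¬s ∨ ¬q ∨ q) ∧ r ∧ ¬s ∨ q ∧ ¬q   — complement / identity
= (¬q ∨ q) ∧ r ∧ ¬s ∨ q ∧ ¬q   — absorption
= r ∧ ¬s ∨ q ∧ ¬q   — complement / identity
= r ∧ ¬s   — complement / identity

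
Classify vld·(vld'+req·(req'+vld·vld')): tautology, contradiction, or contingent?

contradiction

vld·(vld'+req·(req'+vld·vld'))
= vld·(vld'+req·req')
= vld·vld'
= 0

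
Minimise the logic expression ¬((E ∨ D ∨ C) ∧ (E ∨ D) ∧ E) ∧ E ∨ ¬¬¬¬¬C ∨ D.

¬C ∨ D

¬((E ∨ D ∨ C) ∧ (E ∨ D) ∧ E) ∧ E ∨ ¬¬¬¬¬C ∨ D
= ¬((E ∨ D ∨ C) ∧ (E ∨ D) ∧ E) ∧ E ∨ ¬¬¬C ∨ D
= ¬((E ∨ D) ∧ E) ∧ E ∨ ¬¬¬C ∨ D
= ¬((E ∨ D) ∧ E) ∧ E ∨ ¬C ∨ D
= ¬E ∧ E ∨ ¬C ∨ D
= ¬C ∨ D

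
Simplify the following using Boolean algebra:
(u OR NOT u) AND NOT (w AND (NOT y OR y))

(u OR NOT u) AND NOT (w AND (NOT y OR y))
= NOT (w AND (NOT y OR y))   — complement / identity
= NOT w   — complement / identity

NOT w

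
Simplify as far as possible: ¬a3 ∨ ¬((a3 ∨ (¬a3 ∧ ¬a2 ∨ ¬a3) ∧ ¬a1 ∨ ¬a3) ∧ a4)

¬a3 ∨ ¬((a3 ∨ (¬a3 ∧ ¬a2 ∨ ¬a3) ∧ ¬a1 ∨ ¬a3) ∧ a4)
= ¬a3 ∨ ¬((a3 ∨ ¬a3 ∧ ¬a1 ∨ ¬a3) ∧ a4)
= ¬a3 ∨ ¬((a3 ∨ ¬a3) ∧ a4)
= ¬a3 ∨ ¬a4

¬a3 ∨ ¬a4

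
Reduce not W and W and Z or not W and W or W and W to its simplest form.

W

not W and W and Z or not W and W or W and W
= not W and W or W and W   [absorption]
= W   [distribution]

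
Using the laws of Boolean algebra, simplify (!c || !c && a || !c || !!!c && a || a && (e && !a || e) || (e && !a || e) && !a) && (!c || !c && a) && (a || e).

!c && (a || e)

(!c || !c && a || !c || !!!c && a || a && (e && !a || e) || (e && !a || e) && !a) && (!c || !c && a) && (a || e)
= (!c || !c && a || !c || !!!c && a || e && !a || e) && (!c || !c && a) && (a || e)   (distribution)
= (!c || !c && a || !c || !!!c && a || e) && (!c || !c && a) && (a || e)   (absorption)
= (!c || !c && a || !c || !c && a || e) && (!c || !c && a) && (a || e)   (double negation)
= (!c || !c && a || e) && (!c || !c && a) && (a || e)   (idempotence)
= (!c || !c && a) && (a || e)   (absorption)
= !c && (a || e)   (absorption)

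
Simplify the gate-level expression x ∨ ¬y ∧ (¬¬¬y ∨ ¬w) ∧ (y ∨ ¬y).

x ∨ ¬y ∧ (¬¬¬y ∨ ¬w) ∧ (y ∨ ¬y)
= x ∨ ¬y ∧ (¬y ∨ ¬w) ∧ (y ∨ ¬y)
= x ∨ ¬y ∧ (¬y ∨ ¬w)
= x ∨ ¬y

x ∨ ¬y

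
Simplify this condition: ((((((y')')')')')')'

y'

((((((y')')')')')')'
= ((((y')')')')'   — double negation
= ((y')')'   — double negation
= y'   — double negation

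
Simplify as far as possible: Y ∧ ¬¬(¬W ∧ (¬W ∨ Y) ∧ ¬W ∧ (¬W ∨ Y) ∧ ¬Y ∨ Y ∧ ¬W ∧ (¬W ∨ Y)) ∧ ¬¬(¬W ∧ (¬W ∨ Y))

Y ∧ ¬¬(¬W ∧ (¬W ∨ Y) ∧ ¬W ∧ (¬W ∨ Y) ∧ ¬Y ∨ Y ∧ ¬W ∧ (¬W ∨ Y)) ∧ ¬¬(¬W ∧ (¬W ∨ Y))
= Y ∧ ¬¬(¬W ∧ (¬W ∨ Y) ∧ ¬Y ∨ Y ∧ ¬W ∧ (¬W ∨ Y)) ∧ ¬¬(¬W ∧ (¬W ∨ Y))   [idempotence]
= Y ∧ ¬¬(¬W ∧ (¬W ∨ Y)) ∧ ¬¬(¬W ∧ (¬W ∨ Y))   [distribution]
= Y ∧ ¬¬(¬W ∧ (¬W ∨ Y))   [idempotence]
= Y ∧ ¬W ∧ (¬W ∨ Y)   [double negation]
= Y ∧ ¬W   [absorption]

Y ∧ ¬W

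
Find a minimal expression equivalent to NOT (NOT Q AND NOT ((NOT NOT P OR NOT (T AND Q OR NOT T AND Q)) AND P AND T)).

Q OR P AND T

NOT (NOT Q AND NOT ((NOT NOT P OR NOT (T AND Q OR NOT T AND Q)) AND P AND T))
= NOT (NOT Q AND NOT ((NOT NOT P OR NOT Q) AND P AND T))   — distribution
= NOT (NOT Q AND NOT ((P OR NOT Q) AND P AND T))   — double negation
= NOT (NOT Q AND NOT (P AND T))   — absorption
= Q OR P AND T   — De Morgan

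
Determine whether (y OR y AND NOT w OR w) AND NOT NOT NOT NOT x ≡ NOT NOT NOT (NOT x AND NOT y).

E1: (y OR y AND NOT w OR w) AND NOT NOT NOT NOT x
    = (y OR y AND NOT w OR w) AND NOT NOT x
    = (y OR y AND NOT w OR w) AND x
    = (y OR w) AND x
E2: NOT NOT NOT (NOT x AND NOT y)
    = NOT (NOT x AND NOT y)
    = x OR y
These differ: at w=0, x=0, y=1, E1 = 0 but E2 = 1.

No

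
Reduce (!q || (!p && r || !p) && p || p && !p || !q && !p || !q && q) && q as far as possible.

false

(!q || (!p && r || !p) && p || p && !p || !q && !p || !q && q) && q
= (!q || !p && p || p && !p || !q && !p || !q && q) && q
= (!q || p && !p || !q && !p || !q && q) && q
= (!q || p && !p || !q && !p) && q
= (!q || !q && !p) && q
= !q && q
= false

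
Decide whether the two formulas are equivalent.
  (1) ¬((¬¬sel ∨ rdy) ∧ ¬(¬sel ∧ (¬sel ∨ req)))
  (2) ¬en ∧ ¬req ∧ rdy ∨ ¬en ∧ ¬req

E1: ¬((¬¬sel ∨ rdy) ∧ ¬(¬sel ∧ (¬sel ∨ req)))
    = ¬((¬¬sel ∨ rdy) ∧ ¬¬sel)   — absorption
    = ¬¬¬sel   — absorption
    = ¬sel   — double negation
E2: ¬en ∧ ¬req ∧ rdy ∨ ¬en ∧ ¬req
    = ¬en ∧ ¬req   — absorption
These differ: at en=0, rdy=0, req=1, sel=0, E1 = 1 but E2 = 0.

No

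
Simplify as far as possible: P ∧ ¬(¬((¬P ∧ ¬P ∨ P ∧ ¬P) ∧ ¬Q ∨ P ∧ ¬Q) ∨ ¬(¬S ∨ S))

P ∧ ¬(¬((¬P ∧ ¬P ∨ P ∧ ¬P) ∧ ¬Q ∨ P ∧ ¬Q) ∨ ¬(¬S ∨ S))
= P ∧ ((¬P ∧ ¬P ∨ P ∧ ¬P) ∧ ¬Q ∨ P ∧ ¬Q) ∧ (¬S ∨ S)   — De Morgan
= P ∧ (¬P ∧ ¬Q ∨ P ∧ ¬Q) ∧ (¬S ∨ S)   — distribution
= P ∧ (¬P ∧ ¬Q ∨ P ∧ ¬Q)   — complement / identity
= P ∧ ¬Q   — distribution

P ∧ ¬Q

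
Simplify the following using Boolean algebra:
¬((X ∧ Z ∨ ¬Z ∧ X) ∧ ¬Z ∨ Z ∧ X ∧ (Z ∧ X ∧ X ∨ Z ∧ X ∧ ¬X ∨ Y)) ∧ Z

¬((X ∧ Z ∨ ¬Z ∧ X) ∧ ¬Z ∨ Z ∧ X ∧ (Z ∧ X ∧ X ∨ Z ∧ X ∧ ¬X ∨ Y)) ∧ Z
= ¬(X ∧ ¬Z ∨ Z ∧ X ∧ (Z ∧ X ∧ X ∨ Z ∧ X ∧ ¬X ∨ Y)) ∧ Z   (distribution)
= ¬(X ∧ ¬Z ∨ Z ∧ X ∧ (Z ∧ X ∨ Y)) ∧ Z   (distribution)
= ¬(X ∧ ¬Z ∨ Z ∧ X) ∧ Z   (absorption)
= ¬X ∧ Z   (distribution)

¬X ∧ Z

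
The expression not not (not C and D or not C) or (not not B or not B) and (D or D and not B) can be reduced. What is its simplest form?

not C or D

not not (not C and D or not C) or (not not B or not B) and (D or D and not B)
= not not (not C and D or not C) or (B or not B) and (D or D and not B)   (double negation)
= not not (not C and D or not C) or (B or not B) and D   (absorption)
= not not (not C and D or not C) or D   (complement / identity)
= not not not C or D   (absorption)
= not C or D   (double negation)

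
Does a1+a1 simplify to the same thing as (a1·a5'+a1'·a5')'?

E1: a1+a1
    = a1   (idempotence)
E2: (a1·a5'+a1'·a5')'
    = (a5')'   (distribution)
    = a5   (double negation)
These differ: at a1=0, a5=1, E1 = 0 but E2 = 1.

No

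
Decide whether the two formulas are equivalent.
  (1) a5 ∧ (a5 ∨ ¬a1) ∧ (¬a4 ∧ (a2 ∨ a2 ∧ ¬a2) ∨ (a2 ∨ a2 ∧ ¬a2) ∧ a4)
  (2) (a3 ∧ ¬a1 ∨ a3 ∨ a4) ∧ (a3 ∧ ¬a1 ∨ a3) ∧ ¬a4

No

E1: a5 ∧ (a5 ∨ ¬a1) ∧ (¬a4 ∧ (a2 ∨ a2 ∧ ¬a2) ∨ (a2 ∨ a2 ∧ ¬a2) ∧ a4)
    = a5 ∧ (a5 ∨ ¬a1) ∧ (a2 ∨ a2 ∧ ¬a2)   (distribution)
    = a5 ∧ (a5 ∨ ¬a1) ∧ a2   (complement / identity)
    = a5 ∧ a2   (absorption)
E2: (a3 ∧ ¬a1 ∨ a3 ∨ a4) ∧ (a3 ∧ ¬a1 ∨ a3) ∧ ¬a4
    = (a3 ∧ ¬a1 ∨ a3) ∧ ¬a4   (absorption)
    = a3 ∧ ¬a4   (absorption)
These differ: at a1=0, a2=1, a3=1, a4=1, a5=1, E1 = 1 but E2 = 0.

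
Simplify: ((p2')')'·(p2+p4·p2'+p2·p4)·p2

((p2')')'·(p2+p4·p2'+p2·p4)·p2
= ((p2')')'·(p2+p4)·p2
= ((p2')')'·p2
= p2'·p2
= 0

0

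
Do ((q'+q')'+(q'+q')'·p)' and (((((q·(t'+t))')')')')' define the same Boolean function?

E1: ((q'+q')'+(q'+q')'·p)'
    = ((q'+q')')'   [absorption]
    = ((q')')'   [idempotence]
    = q'   [double negation]
E2: (((((q·(t'+t))')')')')'
    = (((q·(t'+t))')')'   [double negation]
    = (q·(t'+t))'   [double negation]
    = q'   [complement / identity]
Both reduce to q', so they are equivalent.

Yes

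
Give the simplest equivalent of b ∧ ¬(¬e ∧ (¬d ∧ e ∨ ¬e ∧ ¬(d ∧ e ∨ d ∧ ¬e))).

b ∧ (e ∨ d)

b ∧ ¬(¬e ∧ (¬d ∧ e ∨ ¬e ∧ ¬(d ∧ e ∨ d ∧ ¬e)))
= b ∧ ¬(¬e ∧ (¬d ∧ e ∨ ¬e ∧ ¬d))   [distribution]
= b ∧ ¬(¬e ∧ ¬d)   [distribution]
= b ∧ (e ∨ d)   [De Morgan]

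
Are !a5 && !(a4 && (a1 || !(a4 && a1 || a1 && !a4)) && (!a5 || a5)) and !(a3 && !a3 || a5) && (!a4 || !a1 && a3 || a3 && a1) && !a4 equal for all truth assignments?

E1: !a5 && !(a4 && (a1 || !(a4 && a1 || a1 && !a4)) && (!a5 || a5))
    = !a5 && !(a4 && (a1 || !a1) && (!a5 || a5))   (distribution)
    = !a5 && !(a4 && (a1 || !a1))   (complement / identity)
    = !a5 && !a4   (complement / identity)
E2: !(a3 && !a3 || a5) && (!a4 || !a1 && a3 || a3 && a1) && !a4
    = !(a3 && !a3 || a5) && (!a4 || a3) && !a4   (distribution)
    = !a5 && (!a4 || a3) && !a4   (complement / identity)
    = !a5 && !a4   (absorption)
Both reduce to !a5 && !a4, so they are equivalent.

Yes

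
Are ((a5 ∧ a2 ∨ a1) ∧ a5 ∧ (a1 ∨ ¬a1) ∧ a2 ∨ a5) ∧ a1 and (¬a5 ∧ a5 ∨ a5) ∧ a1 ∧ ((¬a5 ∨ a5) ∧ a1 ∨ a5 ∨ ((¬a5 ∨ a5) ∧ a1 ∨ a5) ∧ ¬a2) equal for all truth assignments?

Yes

E1: ((a5 ∧ a2 ∨ a1) ∧ a5 ∧ (a1 ∨ ¬a1) ∧ a2 ∨ a5) ∧ a1
    = ((a5 ∧ a2 ∨ a1) ∧ a5 ∧ a2 ∨ a5) ∧ a1   [complement / identity]
    = (a5 ∧ a2 ∨ a5) ∧ a1   [absorption]
    = a5 ∧ a1   [absorption]
E2: (¬a5 ∧ a5 ∨ a5) ∧ a1 ∧ ((¬a5 ∨ a5) ∧ a1 ∨ a5 ∨ ((¬a5 ∨ a5) ∧ a1 ∨ a5) ∧ ¬a2)
    = (¬a5 ∧ a5 ∨ a5) ∧ a1 ∧ ((¬a5 ∨ a5) ∧ a1 ∨ a5)   [absorption]
    = (¬a5 ∧ a5 ∨ a5) ∧ a1 ∧ (a1 ∨ a5)   [complement / identity]
    = a5 ∧ a1 ∧ (a1 ∨ a5)   [complement / identity]
    = a5 ∧ a1   [absorption]
Both reduce to a5 ∧ a1, so they are equivalent.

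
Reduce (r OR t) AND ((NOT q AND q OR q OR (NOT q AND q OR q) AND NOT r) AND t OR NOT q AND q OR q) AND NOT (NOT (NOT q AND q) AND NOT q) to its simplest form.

(r OR t) AND ((NOT q AND q OR q OR (NOT q AND q OR q) AND NOT r) AND t OR NOT q AND q OR q) AND NOT (NOT (NOT q AND q) AND NOT q)
= (r OR t) AND ((NOT q AND q OR q) AND t OR NOT q AND q OR q) AND NOT (NOT (NOT q AND q) AND NOT q)   (absorption)
= (r OR t) AND (NOT q AND q OR q) AND NOT (NOT (NOT q AND q) AND NOT q)   (absorption)
= (r OR t) AND (NOT q AND q OR q) AND (NOT q AND q OR q)   (De Morgan)
= (r OR t) AND (NOT q AND q OR q)   (idempotence)
= (r OR t) AND q   (complement / identity)

(r OR t) AND q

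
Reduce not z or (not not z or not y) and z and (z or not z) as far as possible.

True

not z or (not not z or not y) and z and (z or not z)
= not z or (z or not y) and z and (z or not z)   (double negation)
= not z or (z or not y) and z   (complement / identity)
= not z or z   (absorption)
= True   (complement)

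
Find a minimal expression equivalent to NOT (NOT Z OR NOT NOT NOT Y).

NOT (NOT Z OR NOT NOT NOT Y)
= NOT (NOT Z OR NOT Y)   (double negation)
= Z AND Y   (De Morgan)

Z AND Y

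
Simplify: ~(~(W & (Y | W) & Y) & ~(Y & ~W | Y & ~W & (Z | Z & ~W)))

Y

~(~(W & (Y | W) & Y) & ~(Y & ~W | Y & ~W & (Z | Z & ~W)))
= ~(~(W & (Y | W) & Y) & ~(Y & ~W | Y & ~W & Z))
= W & (Y | W) & Y | Y & ~W | Y & ~W & Z
= W & (Y | W) & Y | Y & ~W
= W & Y | Y & ~W
= Y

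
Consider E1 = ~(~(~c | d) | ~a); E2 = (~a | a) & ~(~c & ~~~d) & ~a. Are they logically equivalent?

E1: ~(~(~c | d) | ~a)
    = (~c | d) & a   — De Morgan
E2: (~a | a) & ~(~c & ~~~d) & ~a
    = ~(~c & ~~~d) & ~a   — complement / identity
    = (c | ~~d) & ~a   — De Morgan
    = (c | d) & ~a   — double negation
These differ: at a=0, c=0, d=1, E1 = 0 but E2 = 1.

No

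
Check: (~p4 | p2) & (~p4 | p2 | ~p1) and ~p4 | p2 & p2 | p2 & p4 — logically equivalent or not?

Yes

E1: (~p4 | p2) & (~p4 | p2 | ~p1)
    = ~p4 | p2   — absorption
E2: ~p4 | p2 & p2 | p2 & p4
    = ~p4 | (p2 | p4) & p2   — distribution
    = ~p4 | p2   — absorption
Both reduce to ~p4 | p2, so they are equivalent.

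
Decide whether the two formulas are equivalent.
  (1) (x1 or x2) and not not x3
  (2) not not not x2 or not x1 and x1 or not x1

No

E1: (x1 or x2) and not not x3
    = (x1 or x2) and x3
E2: not not not x2 or not x1 and x1 or not x1
    = not not not x2 or not x1
    = not x2 or not x1
These differ: at x1=0, x2=0, x3=0, E1 = 0 but E2 = 1.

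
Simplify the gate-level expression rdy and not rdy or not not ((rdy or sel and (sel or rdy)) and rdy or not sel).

rdy and not rdy or not not ((rdy or sel and (sel or rdy)) and rdy or not sel)
= rdy and not rdy or (rdy or sel and (sel or rdy)) and rdy or not sel
= (rdy or sel and (sel or rdy)) and rdy or not sel
= (rdy or sel) and rdy or not sel
= rdy or not sel

rdy or not sel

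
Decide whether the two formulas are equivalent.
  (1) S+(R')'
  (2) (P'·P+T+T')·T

No

E1: S+(R')'
    = S+R   [double negation]
E2: (P'·P+T+T')·T
    = (T+T')·T   [complement / identity]
    = T   [complement / identity]
These differ: at P=0, R=0, S=1, T=0, E1 = 1 but E2 = 0.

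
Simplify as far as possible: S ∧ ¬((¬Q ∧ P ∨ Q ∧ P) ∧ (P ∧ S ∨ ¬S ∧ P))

S ∧ ¬P

S ∧ ¬((¬Q ∧ P ∨ Q ∧ P) ∧ (P ∧ S ∨ ¬S ∧ P))
= S ∧ ¬(P ∧ (P ∧ S ∨ ¬S ∧ P))   (distribution)
= S ∧ ¬(P ∧ P)   (distribution)
= S ∧ ¬P   (idempotence)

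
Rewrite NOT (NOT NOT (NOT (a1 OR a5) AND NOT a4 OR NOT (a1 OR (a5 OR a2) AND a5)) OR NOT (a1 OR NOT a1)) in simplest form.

NOT (NOT NOT (NOT (a1 OR a5) AND NOT a4 OR NOT (a1 OR (a5 OR a2) AND a5)) OR NOT (a1 OR NOT a1))
= NOT (NOT (a1 OR a5) AND NOT a4 OR NOT (a1 OR (a5 OR a2) AND a5)) AND (a1 OR NOT a1)   [De Morgan]
= NOT (NOT (a1 OR a5) AND NOT a4 OR NOT (a1 OR (a5 OR a2) AND a5))   [complement / identity]
= NOT (NOT (a1 OR a5) AND NOT a4 OR NOT (a1 OR a5))   [absorption]
= NOT NOT (a1 OR a5)   [absorption]
= a1 OR a5   [double negation]

a1 OR a5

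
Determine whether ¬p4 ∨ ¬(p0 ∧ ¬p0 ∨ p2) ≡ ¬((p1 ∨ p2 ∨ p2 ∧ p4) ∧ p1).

E1: ¬p4 ∨ ¬(p0 ∧ ¬p0 ∨ p2)
    = ¬p4 ∨ ¬p2   — complement / identity
E2: ¬((p1 ∨ p2 ∨ p2 ∧ p4) ∧ p1)
    = ¬((p1 ∨ p2) ∧ p1)   — absorption
    = ¬p1   — absorption
These differ: at p0=0, p1=1, p2=1, p4=0, E1 = 1 but E2 = 0.

No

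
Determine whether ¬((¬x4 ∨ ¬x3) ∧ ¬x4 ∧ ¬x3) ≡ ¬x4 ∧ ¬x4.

E1: ¬((¬x4 ∨ ¬x3) ∧ ¬x4 ∧ ¬x3)
    = ¬(¬x4 ∧ ¬x3)   — absorption
    = x4 ∨ x3   — De Morgan
E2: ¬x4 ∧ ¬x4
    = ¬x4   — idempotence
These differ: at x3=0, x4=1, E1 = 1 but E2 = 0.

No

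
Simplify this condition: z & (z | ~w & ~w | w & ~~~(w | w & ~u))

z

z & (z | ~w & ~w | w & ~~~(w | w & ~u))
= z & (z | ~w & ~w | w & ~~~w)   — absorption
= z & (z | ~w & ~w | w & ~w)   — double negation
= z & (z | ~w)   — distribution
= z   — absorption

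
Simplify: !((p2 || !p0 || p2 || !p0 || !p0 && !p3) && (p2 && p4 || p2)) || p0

!((p2 || !p0 || p2 || !p0 || !p0 && !p3) && (p2 && p4 || p2)) || p0
= !((p2 || !p0 || p2 || !p0 || !p0 && !p3) && p2) || p0   [absorption]
= !((p2 || !p0 || p2 || !p0) && p2) || p0   [absorption]
= !((p2 || !p0) && p2) || p0   [idempotence]
= !p2 || p0   [absorption]

!p2 || p0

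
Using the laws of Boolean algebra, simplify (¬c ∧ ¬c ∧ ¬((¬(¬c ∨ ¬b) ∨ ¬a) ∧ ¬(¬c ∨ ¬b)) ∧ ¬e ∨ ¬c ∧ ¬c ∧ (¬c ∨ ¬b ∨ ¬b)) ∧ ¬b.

(¬c ∧ ¬c ∧ ¬((¬(¬c ∨ ¬b) ∨ ¬a) ∧ ¬(¬c ∨ ¬b)) ∧ ¬e ∨ ¬c ∧ ¬c ∧ (¬c ∨ ¬b ∨ ¬b)) ∧ ¬b
= (¬c ∧ ¬c ∧ ¬((¬(¬c ∨ ¬b) ∨ ¬a) ∧ ¬(¬c ∨ ¬b)) ∧ ¬e ∨ ¬c ∧ ¬c ∧ (¬c ∨ ¬b)) ∧ ¬b
= (¬c ∧ ¬c ∧ ¬¬(¬c ∨ ¬b) ∧ ¬e ∨ ¬c ∧ ¬c ∧ (¬c ∨ ¬b)) ∧ ¬b
= (¬c ∧ ¬c ∧ (¬c ∨ ¬b) ∧ ¬e ∨ ¬c ∧ ¬c ∧ (¬c ∨ ¬b)) ∧ ¬b
= ¬c ∧ ¬c ∧ (¬c ∨ ¬b) ∧ ¬b
= ¬c ∧ ¬c ∧ ¬b
= ¬c ∧ ¬b

¬c ∧ ¬b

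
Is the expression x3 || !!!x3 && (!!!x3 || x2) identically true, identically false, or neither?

identically true

x3 || !!!x3 && (!!!x3 || x2)
= x3 || !!!x3   — absorption
= x3 || !x3   — double negation
= true   — complement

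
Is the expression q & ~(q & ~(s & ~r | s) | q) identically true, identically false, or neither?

q & ~(q & ~(s & ~r | s) | q)
= q & ~(q & ~s | q)   [absorption]
= q & ~q   [absorption]
= 0   [complement]

identically false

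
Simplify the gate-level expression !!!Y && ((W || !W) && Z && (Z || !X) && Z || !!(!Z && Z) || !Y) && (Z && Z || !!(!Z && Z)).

!!!Y && ((W || !W) && Z && (Z || !X) && Z || !!(!Z && Z) || !Y) && (Z && Z || !!(!Z && Z))
= !!!Y && (Z && (Z || !X) && Z || !!(!Z && Z) || !Y) && (Z && Z || !!(!Z && Z))   [complement / identity]
= !!!Y && (Z && Z || !!(!Z && Z) || !Y) && (Z && Z || !!(!Z && Z))   [absorption]
= !!!Y && (Z && Z || !!(!Z && Z))   [absorption]
= !!!Y && (Z && Z || !Z && Z)   [double negation]
= !!!Y && Z   [distribution]
= !Y && Z   [double negation]

!Y && Z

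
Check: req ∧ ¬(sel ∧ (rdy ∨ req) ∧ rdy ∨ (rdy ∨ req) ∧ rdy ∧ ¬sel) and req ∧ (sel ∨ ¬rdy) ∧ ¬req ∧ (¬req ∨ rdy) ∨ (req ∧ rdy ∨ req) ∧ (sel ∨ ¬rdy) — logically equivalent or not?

E1: req ∧ ¬(sel ∧ (rdy ∨ req) ∧ rdy ∨ (rdy ∨ req) ∧ rdy ∧ ¬sel)
    = req ∧ ¬((rdy ∨ req) ∧ rdy)   (distribution)
    = req ∧ ¬rdy   (absorption)
E2: req ∧ (sel ∨ ¬rdy) ∧ ¬req ∧ (¬req ∨ rdy) ∨ (req ∧ rdy ∨ req) ∧ (sel ∨ ¬rdy)
    = req ∧ (sel ∨ ¬rdy) ∧ ¬req ∧ (¬req ∨ rdy) ∨ req ∧ (sel ∨ ¬rdy)   (absorption)
    = req ∧ (sel ∨ ¬rdy) ∧ ¬req ∨ req ∧ (sel ∨ ¬rdy)   (absorption)
    = req ∧ (sel ∨ ¬rdy)   (absorption)
These differ: at rdy=1, req=1, sel=1, E1 = 0 but E2 = 1.

No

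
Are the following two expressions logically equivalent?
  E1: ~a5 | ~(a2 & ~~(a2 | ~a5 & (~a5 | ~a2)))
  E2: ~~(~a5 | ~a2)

E1: ~a5 | ~(a2 & ~~(a2 | ~a5 & (~a5 | ~a2)))
    = ~a5 | ~(a2 & (a2 | ~a5 & (~a5 | ~a2)))
    = ~a5 | ~(a2 & (a2 | ~a5))
    = ~a5 | ~a2
E2: ~~(~a5 | ~a2)
    = ~a5 | ~a2
Both reduce to ~a5 | ~a2, so they are equivalent.

Yes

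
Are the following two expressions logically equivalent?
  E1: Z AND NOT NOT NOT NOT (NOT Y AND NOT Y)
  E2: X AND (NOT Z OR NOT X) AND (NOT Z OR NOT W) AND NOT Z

No

E1: Z AND NOT NOT NOT NOT (NOT Y AND NOT Y)
    = Z AND NOT NOT NOT NOT NOT Y   — idempotence
    = Z AND NOT NOT NOT Y   — double negation
    = Z AND NOT Y   — double negation
E2: X AND (NOT Z OR NOT X) AND (NOT Z OR NOT W) AND NOT Z
    = X AND (NOT Z OR NOT X) AND NOT Z   — absorption
    = X AND NOT Z   — absorption
These differ: at W=0, X=1, Y=0, Z=0, E1 = 0 but E2 = 1.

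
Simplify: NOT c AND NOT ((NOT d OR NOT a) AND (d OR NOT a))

NOT c AND NOT ((NOT d OR NOT a) AND (d OR NOT a))
= NOT c AND NOT (NOT d AND d OR NOT a)
= NOT c AND NOT NOT a
= NOT c AND a

NOT c AND a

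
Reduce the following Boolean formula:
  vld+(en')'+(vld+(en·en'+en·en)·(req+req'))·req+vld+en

vld+en

vld+(en')'+(vld+(en·en'+en·en)·(req+req'))·req+vld+en
= vld+en+(vld+(en·en'+en·en)·(req+req'))·req+vld+en   [double negation]
= vld+en+(vld+en·(req+req'))·req+vld+en   [distribution]
= vld+en+(vld+en)·req+vld+en   [complement / identity]
= vld+en+vld+en   [absorption]
= vld+en   [idempotence]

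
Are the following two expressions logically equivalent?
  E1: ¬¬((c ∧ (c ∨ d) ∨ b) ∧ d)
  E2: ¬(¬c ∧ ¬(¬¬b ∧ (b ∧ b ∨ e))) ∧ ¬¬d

E1: ¬¬((c ∧ (c ∨ d) ∨ b) ∧ d)
    = (c ∧ (c ∨ d) ∨ b) ∧ d   — double negation
    = (c ∨ b) ∧ d   — absorption
E2: ¬(¬c ∧ ¬(¬¬b ∧ (b ∧ b ∨ e))) ∧ ¬¬d
    = ¬(¬c ∧ ¬(¬¬b ∧ (b ∨ e))) ∧ ¬¬d   — idempotence
    = ¬(¬c ∧ ¬(¬¬b ∧ (b ∨ e))) ∧ d   — double negation
    = ¬(¬c ∧ ¬(b ∧ (b ∨ e))) ∧ d   — double negation
    = ¬(¬c ∧ ¬b) ∧ d   — absorption
    = (c ∨ b) ∧ d   — De Morgan
Both reduce to (c ∨ b) ∧ d, so they are equivalent.

Yes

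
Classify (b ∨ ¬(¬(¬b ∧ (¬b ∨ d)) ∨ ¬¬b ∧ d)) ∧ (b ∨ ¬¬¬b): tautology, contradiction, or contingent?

tautology

(b ∨ ¬(¬(¬b ∧ (¬b ∨ d)) ∨ ¬¬b ∧ d)) ∧ (b ∨ ¬¬¬b)
= (b ∨ ¬(¬¬b ∨ ¬¬b ∧ d)) ∧ (b ∨ ¬¬¬b)
= (b ∨ ¬¬¬b) ∧ (b ∨ ¬¬¬b)
= b ∨ ¬¬¬b
= b ∨ ¬b
= True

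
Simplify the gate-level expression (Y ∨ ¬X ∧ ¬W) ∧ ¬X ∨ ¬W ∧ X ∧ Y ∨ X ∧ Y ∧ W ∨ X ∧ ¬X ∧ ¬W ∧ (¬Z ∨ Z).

(Y ∨ ¬X ∧ ¬W) ∧ ¬X ∨ ¬W ∧ X ∧ Y ∨ X ∧ Y ∧ W ∨ X ∧ ¬X ∧ ¬W ∧ (¬Z ∨ Z)
= (Y ∨ ¬X ∧ ¬W) ∧ ¬X ∨ ¬W ∧ X ∧ Y ∨ X ∧ Y ∧ W ∨ X ∧ ¬X ∧ ¬W   [complement / identity]
= (Y ∨ ¬X ∧ ¬W) ∧ ¬X ∨ X ∧ Y ∨ X ∧ ¬X ∧ ¬W   [distribution]
= (Y ∨ ¬X ∧ ¬W) ∧ ¬X ∨ X ∧ (Y ∨ ¬X ∧ ¬W)   [distribution]
= Y ∨ ¬X ∧ ¬W   [distribution]

Y ∨ ¬X ∧ ¬W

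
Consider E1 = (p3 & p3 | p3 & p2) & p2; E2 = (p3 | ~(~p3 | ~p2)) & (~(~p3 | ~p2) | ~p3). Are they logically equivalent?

Yes

E1: (p3 & p3 | p3 & p2) & p2
    = p3 & (p3 | p2) & p2   — distribution
    = p3 & p2   — absorption
E2: (p3 | ~(~p3 | ~p2)) & (~(~p3 | ~p2) | ~p3)
    = p3 & ~p3 | ~(~p3 | ~p2)   — distribution
    = p3 & ~p3 | p3 & p2   — De Morgan
    = p3 & p2   — complement / identity
Both reduce to p3 & p2, so they are equivalent.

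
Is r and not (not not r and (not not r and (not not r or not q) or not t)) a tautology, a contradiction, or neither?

contradiction

r and not (not not r and (not not r and (not not r or not q) or not t))
= r and not (not not r and (not not r or not t))   (absorption)
= r and not not not r   (absorption)
= r and not r   (double negation)
= False   (complement)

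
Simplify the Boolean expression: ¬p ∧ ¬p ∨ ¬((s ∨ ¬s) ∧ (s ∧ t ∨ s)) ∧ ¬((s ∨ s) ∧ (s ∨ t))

¬p ∨ ¬s

¬p ∧ ¬p ∨ ¬((s ∨ ¬s) ∧ (s ∧ t ∨ s)) ∧ ¬((s ∨ s) ∧ (s ∨ t))
= ¬p ∧ ¬p ∨ ¬(s ∧ t ∨ s) ∧ ¬((s ∨ s) ∧ (s ∨ t))   [complement / identity]
= ¬p ∨ ¬(s ∧ t ∨ s) ∧ ¬((s ∨ s) ∧ (s ∨ t))   [idempotence]
= ¬p ∨ ¬(s ∧ t ∨ s) ∧ ¬(s ∧ t ∨ s)   [distribution]
= ¬p ∨ ¬(s ∧ t ∨ s)   [idempotence]
= ¬p ∨ ¬s   [absorption]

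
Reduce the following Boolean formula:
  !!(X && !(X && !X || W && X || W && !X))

X && !W

!!(X && !(X && !X || W && X || W && !X))
= !!(X && !(W && X || W && !X))   — complement / identity
= !!(X && !W)   — distribution
= X && !W   — double negation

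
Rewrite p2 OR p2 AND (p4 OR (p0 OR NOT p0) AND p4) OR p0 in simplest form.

p2 OR p0

p2 OR p2 AND (p4 OR (p0 OR NOT p0) AND p4) OR p0
= p2 OR p2 AND (p4 OR p4) OR p0
= p2 OR p2 AND p4 OR p0
= p2 OR p0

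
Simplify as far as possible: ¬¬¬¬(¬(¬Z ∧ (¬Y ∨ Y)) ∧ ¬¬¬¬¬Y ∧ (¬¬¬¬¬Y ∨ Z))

Z ∧ ¬Y

¬¬¬¬(¬(¬Z ∧ (¬Y ∨ Y)) ∧ ¬¬¬¬¬Y ∧ (¬¬¬¬¬Y ∨ Z))
= ¬¬(¬(¬Z ∧ (¬Y ∨ Y)) ∧ ¬¬¬¬¬Y ∧ (¬¬¬¬¬Y ∨ Z))
= ¬¬(¬¬Z ∧ ¬¬¬¬¬Y ∧ (¬¬¬¬¬Y ∨ Z))
= ¬¬(¬¬Z ∧ ¬¬¬¬¬Y)
= ¬(¬Z ∨ ¬¬¬¬Y)
= Z ∧ ¬¬¬Y
= Z ∧ ¬Y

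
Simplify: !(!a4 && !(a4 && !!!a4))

a4

!(!a4 && !(a4 && !!!a4))
= a4 || a4 && !!!a4
= a4 || a4 && !a4
= a4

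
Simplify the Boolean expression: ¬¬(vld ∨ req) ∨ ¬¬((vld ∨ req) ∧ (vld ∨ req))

vld ∨ req

¬¬(vld ∨ req) ∨ ¬¬((vld ∨ req) ∧ (vld ∨ req))
= ¬¬(vld ∨ req) ∨ ¬¬(vld ∨ req)   (idempotence)
= ¬¬(vld ∨ req)   (idempotence)
= vld ∨ req   (double negation)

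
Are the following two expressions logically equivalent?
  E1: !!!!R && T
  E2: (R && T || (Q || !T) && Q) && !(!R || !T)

Yes

E1: !!!!R && T
    = !!R && T   [double negation]
    = R && T   [double negation]
E2: (R && T || (Q || !T) && Q) && !(!R || !T)
    = (R && T || (Q || !T) && Q) && R && T   [De Morgan]
    = (R && T || Q) && R && T   [absorption]
    = R && T   [absorption]
Both reduce to R && T, so they are equivalent.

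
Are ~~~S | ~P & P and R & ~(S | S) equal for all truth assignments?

No

E1: ~~~S | ~P & P
    = ~~~S   — complement / identity
    = ~S   — double negation
E2: R & ~(S | S)
    = R & ~S   — idempotence
These differ: at P=0, R=0, S=0, E1 = 1 but E2 = 0.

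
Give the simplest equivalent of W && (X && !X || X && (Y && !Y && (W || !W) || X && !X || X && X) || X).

W && (X && !X || X && (Y && !Y && (W || !W) || X && !X || X && X) || X)
= W && (X && !X || X && (Y && !Y && (W || !W) || X) || X)   [distribution]
= W && (X && !X || X && (Y && !Y || X) || X)   [complement / identity]
= W && (X && !X || X && X || X)   [complement / identity]
= W && (X || X)   [distribution]
= W && X   [idempotence]

W && X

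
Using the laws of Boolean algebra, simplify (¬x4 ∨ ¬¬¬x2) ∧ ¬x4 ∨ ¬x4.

¬x4

(¬x4 ∨ ¬¬¬x2) ∧ ¬x4 ∨ ¬x4
= (¬x4 ∨ ¬x2) ∧ ¬x4 ∨ ¬x4
= ¬x4 ∨ ¬x4
= ¬x4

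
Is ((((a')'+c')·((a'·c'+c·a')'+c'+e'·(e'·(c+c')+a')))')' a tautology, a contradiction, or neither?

((((a')'+c')·((a'·c'+c·a')'+c'+e'·(e'·(c+c')+a')))')'
= ((((a')'+c')·((a')'+c'+e'·(e'·(c+c')+a')))')'   [distribution]
= ((a')'+c')·((a')'+c'+e'·(e'·(c+c')+a'))   [double negation]
= ((a')'+c')·((a')'+c'+e'·(e'+a'))   [complement / identity]
= ((a')'+c')·((a')'+c'+e')   [absorption]
= (a')'+c'   [absorption]
= a+c'   [double negation]
This depends on a, c, so it is not a constant.

neither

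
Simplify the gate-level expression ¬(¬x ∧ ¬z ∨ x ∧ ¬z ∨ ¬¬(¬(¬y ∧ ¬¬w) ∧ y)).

z ∧ ¬y

¬(¬x ∧ ¬z ∨ x ∧ ¬z ∨ ¬¬(¬(¬y ∧ ¬¬w) ∧ y))
= ¬(¬z ∨ ¬¬(¬(¬y ∧ ¬¬w) ∧ y))   — distribution
= z ∧ ¬(¬(¬y ∧ ¬¬w) ∧ y)   — De Morgan
= z ∧ ¬((y ∨ ¬w) ∧ y)   — De Morgan
= z ∧ ¬y   — absorption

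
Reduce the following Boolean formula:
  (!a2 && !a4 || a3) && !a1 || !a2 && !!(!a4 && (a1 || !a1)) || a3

!a2 && !a4 || a3

(!a2 && !a4 || a3) && !a1 || !a2 && !!(!a4 && (a1 || !a1)) || a3
= (!a2 && !a4 || a3) && !a1 || !a2 && !!!a4 || a3   (complement / identity)
= (!a2 && !a4 || a3) && !a1 || !a2 && !a4 || a3   (double negation)
= !a2 && !a4 || a3   (absorption)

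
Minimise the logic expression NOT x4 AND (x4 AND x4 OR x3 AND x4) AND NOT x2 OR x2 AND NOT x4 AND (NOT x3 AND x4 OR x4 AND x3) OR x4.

x4

NOT x4 AND (x4 AND x4 OR x3 AND x4) AND NOT x2 OR x2 AND NOT x4 AND (NOT x3 AND x4 OR x4 AND x3) OR x4
= NOT x4 AND (x4 OR x3) AND x4 AND NOT x2 OR x2 AND NOT x4 AND (NOT x3 AND x4 OR x4 AND x3) OR x4
= NOT x4 AND (x4 OR x3) AND x4 AND NOT x2 OR x2 AND NOT x4 AND x4 OR x4
= NOT x4 AND x4 AND NOT x2 OR x2 AND NOT x4 AND x4 OR x4
= NOT x4 AND x4 OR x4
= x4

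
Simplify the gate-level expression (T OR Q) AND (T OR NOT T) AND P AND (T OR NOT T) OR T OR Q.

T OR Q

(T OR Q) AND (T OR NOT T) AND P AND (T OR NOT T) OR T OR Q
= (T OR Q) AND P AND (T OR NOT T) OR T OR Q   — complement / identity
= (T OR Q) AND P OR T OR Q   — complement / identity
= T OR Q   — absorption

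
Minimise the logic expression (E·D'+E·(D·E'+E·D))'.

E'

(E·D'+E·(D·E'+E·D))'
= (E·D'+E·D)'   (distribution)
= E'   (distribution)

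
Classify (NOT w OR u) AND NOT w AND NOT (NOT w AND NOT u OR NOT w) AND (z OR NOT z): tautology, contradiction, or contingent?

(NOT w OR u) AND NOT w AND NOT (NOT w AND NOT u OR NOT w) AND (z OR NOT z)
= (NOT w OR u) AND NOT w AND NOT (NOT w AND NOT u OR NOT w)   (complement / identity)
= (NOT w OR u) AND NOT w AND NOT NOT w   (absorption)
= NOT w AND NOT NOT w   (absorption)
= NOT w AND w   (double negation)
= FALSE   (complement)

contradiction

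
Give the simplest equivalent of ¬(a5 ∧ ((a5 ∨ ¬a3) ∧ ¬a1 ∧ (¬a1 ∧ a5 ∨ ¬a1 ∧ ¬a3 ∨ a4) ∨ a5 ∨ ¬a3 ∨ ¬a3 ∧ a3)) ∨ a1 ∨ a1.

¬(a5 ∧ ((a5 ∨ ¬a3) ∧ ¬a1 ∧ (¬a1 ∧ a5 ∨ ¬a1 ∧ ¬a3 ∨ a4) ∨ a5 ∨ ¬a3 ∨ ¬a3 ∧ a3)) ∨ a1 ∨ a1
= ¬(a5 ∧ ((a5 ∨ ¬a3) ∧ ¬a1 ∧ ((a5 ∨ ¬a3) ∧ ¬a1 ∨ a4) ∨ a5 ∨ ¬a3 ∨ ¬a3 ∧ a3)) ∨ a1 ∨ a1   (distribution)
= ¬(a5 ∧ ((a5 ∨ ¬a3) ∧ ¬a1 ∧ ((a5 ∨ ¬a3) ∧ ¬a1 ∨ a4) ∨ a5 ∨ ¬a3 ∨ ¬a3 ∧ a3)) ∨ a1   (idempotence)
= ¬(a5 ∧ ((a5 ∨ ¬a3) ∧ ¬a1 ∨ a5 ∨ ¬a3 ∨ ¬a3 ∧ a3)) ∨ a1   (absorption)
= ¬(a5 ∧ (a5 ∨ ¬a3 ∨ ¬a3 ∧ a3)) ∨ a1   (absorption)
= ¬(a5 ∧ (a5 ∨ ¬a3)) ∨ a1   (complement / identity)
= ¬a5 ∨ a1   (absorption)

¬a5 ∨ a1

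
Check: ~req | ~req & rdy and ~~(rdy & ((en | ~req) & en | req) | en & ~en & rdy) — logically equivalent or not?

E1: ~req | ~req & rdy
    = ~req
E2: ~~(rdy & ((en | ~req) & en | req) | en & ~en & rdy)
    = ~~(rdy & (en | req) | en & ~en & rdy)
    = ~~(rdy & (en | req | en & ~en))
    = rdy & (en | req | en & ~en)
    = rdy & (en | req)
These differ: at en=1, rdy=0, req=0, E1 = 1 but E2 = 0.

No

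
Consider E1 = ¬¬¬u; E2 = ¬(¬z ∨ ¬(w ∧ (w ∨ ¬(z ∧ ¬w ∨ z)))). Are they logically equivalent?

No

E1: ¬¬¬u
    = ¬u   [double negation]
E2: ¬(¬z ∨ ¬(w ∧ (w ∨ ¬(z ∧ ¬w ∨ z))))
    = z ∧ w ∧ (w ∨ ¬(z ∧ ¬w ∨ z))   [De Morgan]
    = z ∧ w ∧ (w ∨ ¬z)   [absorption]
    = z ∧ w   [absorption]
These differ: at u=0, w=0, z=0, E1 = 1 but E2 = 0.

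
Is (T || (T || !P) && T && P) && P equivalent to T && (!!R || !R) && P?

E1: (T || (T || !P) && T && P) && P
    = (T || T && P) && P   (absorption)
    = T && P   (absorption)
E2: T && (!!R || !R) && P
    = T && (R || !R) && P   (double negation)
    = T && P   (complement / identity)
Both reduce to T && P, so they are equivalent.

Yes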